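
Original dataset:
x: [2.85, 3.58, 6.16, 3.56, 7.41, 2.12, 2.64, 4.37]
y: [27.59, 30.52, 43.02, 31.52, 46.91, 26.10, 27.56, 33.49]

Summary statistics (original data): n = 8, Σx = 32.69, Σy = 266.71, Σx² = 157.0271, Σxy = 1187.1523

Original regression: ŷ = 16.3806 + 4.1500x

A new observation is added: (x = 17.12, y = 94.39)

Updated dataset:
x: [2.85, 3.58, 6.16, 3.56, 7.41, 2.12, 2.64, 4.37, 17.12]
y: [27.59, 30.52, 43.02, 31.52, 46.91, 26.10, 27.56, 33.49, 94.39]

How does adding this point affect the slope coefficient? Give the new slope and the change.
The slope changes from 4.1500 to 4.6123 (change of +0.4623, or +11.1%).

x = 17.12 lies well outside the original x-range [2.12, 7.41] (x̄ ≈ 4.09), so this observation has high leverage and can move the slope substantially.

Step 1: Update the sums with the new point (n goes from 8 to 9)
Σx  = 32.69 + 17.12 = 49.81
Σy  = 266.71 + 94.39 = 361.10
Σx² = 157.0271 + 17.12² = 157.0271 + 293.0944 = 450.1215
Σxy = 1187.1523 + 17.12×94.39 = 1187.1523 + 1615.9568 = 2803.1091

Step 2: Recompute the slope with b₁ = (nΣxy − ΣxΣy) / (nΣx² − (Σx)²)
Numerator   = 9×2803.1091 − 49.81×361.10 = 25227.9819 − 17986.3910 = 7241.5909
Denominator = 9×450.1215 − 49.81² = 4051.0935 − 2481.0361 = 1570.0574
b₁(new) = 7241.5909 / 1570.0574 = 4.6123

(Same formula on the original sums: (8×1187.1523 − 32.69×266.71) / (8×157.0271 − 32.69²) = 778.4685 / 187.5807 = 4.1500, matching the given fit.)

Step 3: Change in slope
Δβ₁ = 4.6123 − 4.1500 = +0.4623
Relative change = +0.4623 / 4.1500 × 100% = +11.1%
→ the slope increases when the point is added.

Because the point sits above the extension of the original line at a high-leverage x, it tilts the fit up.
In practice: investigate whether it comes from the same population as the rest of the sample.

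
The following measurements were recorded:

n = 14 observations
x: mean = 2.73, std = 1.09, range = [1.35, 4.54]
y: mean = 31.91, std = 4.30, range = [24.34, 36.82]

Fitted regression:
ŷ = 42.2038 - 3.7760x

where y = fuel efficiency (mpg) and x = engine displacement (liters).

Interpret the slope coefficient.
On average, fuel efficiency is about 3.7760 mpg lower for every extra liter of engine displacement.

β₁ = -3.7760 is the change in predicted fuel efficiency (mpg) per additional liter of engine displacement.

Interpretation:
- Engine displacement up by 1 liter → predicted fuel efficiency decreases by 3.7760 mpg
- The effect is assumed constant over the observed range of x (linearity)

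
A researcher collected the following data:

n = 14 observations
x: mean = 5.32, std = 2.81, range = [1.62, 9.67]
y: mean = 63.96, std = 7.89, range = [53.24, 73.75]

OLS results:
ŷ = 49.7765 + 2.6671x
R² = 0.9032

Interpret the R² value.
R² = 0.9032 means 90.32% of the variation in y is explained by the linear relationship with x. This indicates a strong fit.

The coefficient of determination R² is the fraction of the total variation in y that the fitted line accounts for.

Here R² = 0.9032:
- Explained: 90.32% of the variation in y
- Unexplained (residual): 100% − 90.32% = 9.68%
- Rule of thumb (below 0.3 weak; 0.3 to below 0.7 moderate; 0.7 and above strong) → strong

Note: R² says nothing about causation, and a high R² does not by itself mean the linear form is appropriate — check the residuals.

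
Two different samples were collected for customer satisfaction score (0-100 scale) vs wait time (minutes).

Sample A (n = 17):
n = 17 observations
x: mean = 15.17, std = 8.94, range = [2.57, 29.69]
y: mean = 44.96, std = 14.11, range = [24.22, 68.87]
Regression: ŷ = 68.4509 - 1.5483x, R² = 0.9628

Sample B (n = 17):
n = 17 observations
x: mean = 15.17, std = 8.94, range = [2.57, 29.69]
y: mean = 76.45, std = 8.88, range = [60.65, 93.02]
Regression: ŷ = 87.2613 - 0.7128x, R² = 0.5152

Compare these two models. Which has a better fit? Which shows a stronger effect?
Model A has the better fit (R² = 0.9628 vs 0.5152). Model A shows the stronger effect (|β₁| = 1.5483 vs 0.7128).

Model Comparison:

Fit — compare R²:
- Model A: R² = 0.9628 → 96.28% of variance in satisfaction score explained
- Model B: R² = 0.5152 → 51.52% of variance in satisfaction score explained
- 0.9628 > 0.5152 → Model A has the better fit

Which has the larger per-minute effect? (|β₁|)
- Model A: β₁ = -1.5483 → predicted satisfaction score falls 1.5483 points per additional minute of wait time
- Model B: β₁ = -0.7128 → predicted satisfaction score falls 0.7128 points per additional minute of wait time
- |-1.5483| > |-0.7128| → Model A shows the stronger marginal effect

Notes:
- A steeper slope doesn't make a better model if the scatter around the line is large.
- R² measures how tightly points cluster around the line; β₁ measures how steep the line is — they answer different questions.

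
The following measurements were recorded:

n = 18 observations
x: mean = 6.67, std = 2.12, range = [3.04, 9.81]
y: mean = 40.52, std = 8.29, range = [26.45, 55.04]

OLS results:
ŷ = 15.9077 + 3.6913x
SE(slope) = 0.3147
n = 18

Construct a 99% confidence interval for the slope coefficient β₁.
The 99% CI for β₁ is (2.7721, 4.6105)

Confidence interval for the slope:

The 99% CI for β₁ is: β̂₁ ± t*(α/2, n-2) × SE(β̂₁)

Step 1: Find critical t-value
- Confidence level = 0.99
- Degrees of freedom = n - 2 = 18 - 2 = 16
- t*(α/2, 16) = 2.9208

Step 2: Calculate margin of error
Margin = 2.9208 × 0.3147 = 0.9192

Step 3: Construct interval
CI = 3.6913 ± 0.9192
CI = (2.7721, 4.6105)

Interpretation: intervals built this way capture the true β₁ in 99% of repeated samples; here the plausible range for the per-unit effect of x on y is 2.7721 to 4.6105.
Both endpoints are positive, so the data support a genuinely positive slope at this confidence level.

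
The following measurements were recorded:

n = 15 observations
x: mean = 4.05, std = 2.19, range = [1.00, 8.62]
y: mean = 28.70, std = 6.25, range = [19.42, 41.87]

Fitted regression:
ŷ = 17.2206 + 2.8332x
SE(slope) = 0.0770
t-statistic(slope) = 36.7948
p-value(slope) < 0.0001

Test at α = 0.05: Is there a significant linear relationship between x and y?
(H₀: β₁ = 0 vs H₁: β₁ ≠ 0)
p-value < 0.0001 < α = 0.05, so we reject H₀. The relationship is significant.

Hypothesis test for the slope coefficient:

H₀: β₁ = 0 (no linear relationship)
H₁: β₁ ≠ 0 (linear relationship exists)

Test statistic: t = β̂₁ / SE(β̂₁) = 2.8332 / 0.0770 = 36.7948

The p-value (<0.0001) is the probability, under H₀, of a t-statistic at least as extreme as |t| = 36.7948 (two-sided, df = n − 2 = 13).

Decision rule: reject H₀ if p-value < α.
p-value < 0.0001 < α = 0.05 → reject H₀.

Conclusion: the linear association between x and y is significant at the 5% level.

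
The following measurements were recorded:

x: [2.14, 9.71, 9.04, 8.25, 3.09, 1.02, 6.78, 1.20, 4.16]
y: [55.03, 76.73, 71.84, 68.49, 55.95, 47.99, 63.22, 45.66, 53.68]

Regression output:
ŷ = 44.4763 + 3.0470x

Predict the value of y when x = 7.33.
ŷ = 66.8108

To predict y for x = 7.33, substitute into the regression equation:

ŷ = 44.4763 + 3.0470 × 7.33
ŷ = 44.4763 + 22.3345
ŷ = 66.8108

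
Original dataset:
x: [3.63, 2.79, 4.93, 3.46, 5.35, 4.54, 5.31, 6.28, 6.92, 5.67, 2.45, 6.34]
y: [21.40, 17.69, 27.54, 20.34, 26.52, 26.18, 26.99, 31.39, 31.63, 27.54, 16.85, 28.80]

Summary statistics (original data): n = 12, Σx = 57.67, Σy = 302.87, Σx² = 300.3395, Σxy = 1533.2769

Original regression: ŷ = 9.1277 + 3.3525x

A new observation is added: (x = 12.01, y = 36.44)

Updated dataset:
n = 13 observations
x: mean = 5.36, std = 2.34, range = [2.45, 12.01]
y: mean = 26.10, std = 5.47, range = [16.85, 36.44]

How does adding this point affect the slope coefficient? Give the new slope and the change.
New slope β₁ = 2.1411 versus 3.3525 before: a change of -1.2114 (-36.1%).

The new point has HIGH LEVERAGE: x = 12.01 is far from the original mean x̄ = 57.67/12 ≈ 4.81 (original range [2.45, 6.92]).

Step 1: Update the sums with the new point (n goes from 12 to 13)
Σx  = 57.67 + 12.01 = 69.68
Σy  = 302.87 + 36.44 = 339.31
Σx² = 300.3395 + 12.01² = 300.3395 + 144.2401 = 444.5796
Σxy = 1533.2769 + 12.01×36.44 = 1533.2769 + 437.6444 = 1970.9213

Step 2: Recompute the slope with b₁ = (nΣxy − ΣxΣy) / (nΣx² − (Σx)²)
Numerator   = 13×1970.9213 − 69.68×339.31 = 25621.9769 − 23643.1208 = 1978.8561
Denominator = 13×444.5796 − 69.68² = 5779.5348 − 4855.3024 = 924.2324
b₁(new) = 1978.8561 / 924.2324 = 2.1411

(Same formula on the original sums: (12×1533.2769 − 57.67×302.87) / (12×300.3395 − 57.67²) = 932.8099 / 278.2451 = 3.3525, matching the given fit.)

Step 3: Change in slope
Δβ₁ = 2.1411 − 3.3525 = -1.2114
Relative change = -1.2114 / 3.3525 × 100% = -36.1%
→ the slope decreases when the point is added.

A high-leverage point only changes the slope if it is off the original line; here y = 36.44 is below the original trend, so the slope decreases.
In practice: refit with and without it and report both if conclusions differ; check such a point for data-entry or measurement error.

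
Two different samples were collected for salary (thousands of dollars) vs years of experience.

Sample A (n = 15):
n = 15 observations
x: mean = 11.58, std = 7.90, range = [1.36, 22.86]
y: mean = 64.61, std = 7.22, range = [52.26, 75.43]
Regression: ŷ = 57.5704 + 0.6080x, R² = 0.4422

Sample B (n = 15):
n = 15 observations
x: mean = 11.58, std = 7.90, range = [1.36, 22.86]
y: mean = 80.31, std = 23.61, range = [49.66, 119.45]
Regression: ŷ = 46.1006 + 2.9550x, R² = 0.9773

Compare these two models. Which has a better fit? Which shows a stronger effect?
Model B has the better fit (R² = 0.9773 vs 0.4422). Model B shows the stronger effect (|β₁| = 2.9550 vs 0.6080).

Model Comparison:

Fit — compare R²:
- Model A: R² = 0.4422 → 44.22% of variance in salary explained
- Model B: R² = 0.9773 → 97.73% of variance in salary explained
- 0.9773 > 0.4422 → Model B has the better fit

Effect size (slope magnitude):
- Model A: β₁ = 0.6080 → predicted salary rises 0.6080 thousand dollars per additional year of experience
- Model B: β₁ = 2.9550 → predicted salary rises 2.9550 thousand dollars per additional year of experience
- |0.6080| < |2.9550| → Model B shows the stronger marginal effect

Notes:
- The two samples could reflect different populations, time periods, or measurement quality.
- A steeper slope doesn't make a better model if the scatter around the line is large.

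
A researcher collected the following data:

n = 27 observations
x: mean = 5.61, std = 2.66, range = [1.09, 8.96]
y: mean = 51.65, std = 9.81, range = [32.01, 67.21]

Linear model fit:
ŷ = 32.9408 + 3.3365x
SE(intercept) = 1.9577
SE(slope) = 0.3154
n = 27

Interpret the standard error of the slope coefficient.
SE(slope) = 0.3154 measures the uncertainty in the estimated slope. The coefficient is estimated precisely (SE/|β̂₁| = 9.5%).

What SE measures:
- The standard error quantifies the sampling variability of the coefficient estimate
- It is the estimated standard deviation of β̂₁ across hypothetical repeated samples of the same size
- Smaller SE → more precise estimate

Relative precision:
- SE / |β̂₁| = 0.3154 / 3.3365 = 9.5%
- Rule of thumb (under 20%: precise; 20% to under 50%: moderately precise; 50% or more: imprecise) → precise

Link to the t-test: t = β̂₁ / SE(β̂₁) = 3.3365 / 0.3154 = 10.5786, the statistic for H₀: β₁ = 0.

What drives SE(β̂₁): more residual scatter → larger SE; larger n (here n = 27) → smaller SE; wider spread of x values → smaller SE.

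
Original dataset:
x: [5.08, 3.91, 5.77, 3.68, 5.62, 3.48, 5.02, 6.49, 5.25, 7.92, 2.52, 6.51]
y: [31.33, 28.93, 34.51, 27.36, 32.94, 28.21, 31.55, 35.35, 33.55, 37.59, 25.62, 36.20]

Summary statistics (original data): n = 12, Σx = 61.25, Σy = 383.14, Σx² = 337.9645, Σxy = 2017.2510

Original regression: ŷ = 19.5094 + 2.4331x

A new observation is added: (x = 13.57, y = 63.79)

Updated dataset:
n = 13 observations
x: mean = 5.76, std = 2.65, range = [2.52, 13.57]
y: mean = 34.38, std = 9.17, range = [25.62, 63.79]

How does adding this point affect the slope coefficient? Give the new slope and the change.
The slope changes from 2.4331 to 3.3951 (change of +0.9620, or +39.5%).

x = 13.57 lies well outside the original x-range [2.52, 7.92] (x̄ ≈ 5.10), so this observation has high leverage and can move the slope substantially.

Step 1: Update the sums with the new point (n goes from 12 to 13)
Σx  = 61.25 + 13.57 = 74.82
Σy  = 383.14 + 63.79 = 446.93
Σx² = 337.9645 + 13.57² = 337.9645 + 184.1449 = 522.1094
Σxy = 2017.2510 + 13.57×63.79 = 2017.2510 + 865.6303 = 2882.8813

Step 2: Recompute the slope with b₁ = (nΣxy − ΣxΣy) / (nΣx² − (Σx)²)
Numerator   = 13×2882.8813 − 74.82×446.93 = 37477.4569 − 33439.3026 = 4038.1543
Denominator = 13×522.1094 − 74.82² = 6787.4222 − 5598.0324 = 1189.3898
b₁(new) = 4038.1543 / 1189.3898 = 3.3951

(Same formula on the original sums: (12×2017.2510 − 61.25×383.14) / (12×337.9645 − 61.25²) = 739.6870 / 304.0115 = 2.4331, matching the given fit.)

Step 3: Change in slope
Δβ₁ = 3.3951 − 2.4331 = +0.9620
Relative change = +0.9620 / 2.4331 × 100% = +39.5%
→ the slope increases when the point is added.

A high-leverage point only changes the slope if it is off the original line; here y = 63.79 is above the original trend, so the slope increases.
In practice: check such a point for data-entry or measurement error.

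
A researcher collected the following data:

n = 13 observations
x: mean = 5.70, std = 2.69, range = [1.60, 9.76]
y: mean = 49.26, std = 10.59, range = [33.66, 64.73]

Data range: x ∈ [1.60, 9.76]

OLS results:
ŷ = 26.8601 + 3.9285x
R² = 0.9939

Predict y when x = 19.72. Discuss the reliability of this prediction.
The equation gives ŷ = 104.3301; however x = 19.72 is 9.96 units above the observed range, so this extrapolated value should not be trusted.

Prediction calculation:
ŷ = 26.8601 + 3.9285 × 19.72
ŷ = 104.3301

Reliability:
- Data range: x ∈ [1.60, 9.76]
- Prediction point: x = 19.72 is 9.96 units above the observed range → this is EXTRAPOLATION, not interpolation

Why that matters here:
- The standard error of prediction grows with (x − x̄)², and x = 19.72 is far from x̄ = 5.70
- Real relationships often flatten, saturate, or turn nonlinear at extremes

A defensible statement: 'if the linear trend continued to x = 19.72, y would be about 104.3301' — the premise is untested.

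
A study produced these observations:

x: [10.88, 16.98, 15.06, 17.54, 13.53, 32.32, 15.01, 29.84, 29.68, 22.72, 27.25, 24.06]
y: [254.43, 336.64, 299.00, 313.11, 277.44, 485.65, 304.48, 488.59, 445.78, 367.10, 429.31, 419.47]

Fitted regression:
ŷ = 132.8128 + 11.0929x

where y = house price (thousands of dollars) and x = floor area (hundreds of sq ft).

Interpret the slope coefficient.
For each additional hundred sq ft of floor area, predicted house price increases by approximately 11.0929 thousand dollars.

The slope β₁ = 11.0929 gives the rate at which the fitted house price changes with floor area.

Interpretation:
- Floor area up by 1 hundred sq ft → predicted house price increases by 11.0929 thousand dollars
- This is a linear approximation: the same per-unit change is assumed across the whole observed x range
- The sign (+) gives the direction; the magnitude 11.0929 gives the size of the effect per hundred sq ft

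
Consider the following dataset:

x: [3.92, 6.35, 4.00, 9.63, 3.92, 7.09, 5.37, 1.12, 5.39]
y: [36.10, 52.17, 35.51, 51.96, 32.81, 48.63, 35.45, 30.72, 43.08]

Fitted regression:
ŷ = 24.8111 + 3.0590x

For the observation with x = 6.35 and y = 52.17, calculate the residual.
Residual = 7.9342

The residual is the difference between the actual value and the predicted value:

Residual = y - ŷ

Step 1: Calculate predicted value
ŷ = 24.8111 + 3.0590 × 6.35
ŷ = 44.2358

Step 2: Calculate residual
Residual = 52.17 - 44.2358
Residual = 7.9342

The residual is positive, so the observed y = 52.17 sits above the regression line (the line underestimates it by 7.9342).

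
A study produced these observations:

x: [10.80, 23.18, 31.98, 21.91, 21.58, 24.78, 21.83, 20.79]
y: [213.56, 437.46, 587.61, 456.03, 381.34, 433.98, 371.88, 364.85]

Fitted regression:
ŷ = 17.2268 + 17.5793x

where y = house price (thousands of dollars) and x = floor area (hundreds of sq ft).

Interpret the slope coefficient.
On average, house price is about 17.5793 thousand dollars higher for every extra hundred sq ft of floor area.

β₁ = 17.5793 is the change in predicted house price (thousand dollars) per additional hundred sq ft of floor area.

Interpretation:
- Floor area up by 1 hundred sq ft → predicted house price increases by 17.5793 thousand dollars
- This is a linear approximation: the same per-unit change is assumed across the whole observed x range

The intercept β₀ = 17.2268 is the predicted house price when floor area = 0; since the smallest observed x is 10.80, this is an extrapolation and mainly anchors the line.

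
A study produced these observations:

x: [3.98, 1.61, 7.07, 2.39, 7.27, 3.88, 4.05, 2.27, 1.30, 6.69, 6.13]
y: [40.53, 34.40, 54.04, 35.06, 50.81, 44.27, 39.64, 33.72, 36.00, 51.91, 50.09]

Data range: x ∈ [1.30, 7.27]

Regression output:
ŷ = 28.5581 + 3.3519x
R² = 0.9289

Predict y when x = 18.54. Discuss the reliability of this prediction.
ŷ = 90.7023 (extrapolation — x = 18.54 lies outside [1.30, 7.27], so reliability is low).

Prediction calculation:
ŷ = 28.5581 + 3.3519 × 18.54
ŷ = 90.7023

Reliability:
- Data range: x ∈ [1.30, 7.27]
- Prediction point: x = 18.54 is 11.27 units above the observed range → this is EXTRAPOLATION, not interpolation

Why that matters here:
- R² describes fit only over the sampled x values; it says nothing about behaviour beyond them
- Real relationships often flatten, saturate, or turn nonlinear at extremes
- The standard error of prediction grows with (x − x̄)², and x = 18.54 is far from x̄ = 4.24

A defensible statement: 'if the linear trend continued to x = 18.54, y would be about 90.7023' — the premise is untested.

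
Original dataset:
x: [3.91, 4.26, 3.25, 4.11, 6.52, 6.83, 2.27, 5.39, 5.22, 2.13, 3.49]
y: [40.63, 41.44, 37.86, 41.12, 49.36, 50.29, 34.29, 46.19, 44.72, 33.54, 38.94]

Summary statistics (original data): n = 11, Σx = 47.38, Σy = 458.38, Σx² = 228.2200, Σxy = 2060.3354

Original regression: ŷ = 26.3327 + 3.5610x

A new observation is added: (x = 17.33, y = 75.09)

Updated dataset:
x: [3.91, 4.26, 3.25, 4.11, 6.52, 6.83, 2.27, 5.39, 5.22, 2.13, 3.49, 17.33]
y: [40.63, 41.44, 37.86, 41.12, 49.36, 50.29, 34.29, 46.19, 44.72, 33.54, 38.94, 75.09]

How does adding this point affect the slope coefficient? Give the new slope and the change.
New slope β₁ = 2.6999 versus 3.5610 before: a change of -0.8611 (-24.2%).

x = 17.33 lies well outside the original x-range [2.13, 6.83] (x̄ ≈ 4.31), so this observation has high leverage and can move the slope substantially.

Step 1: Update the sums with the new point (n goes from 11 to 12)
Σx  = 47.38 + 17.33 = 64.71
Σy  = 458.38 + 75.09 = 533.47
Σx² = 228.2200 + 17.33² = 228.2200 + 300.3289 = 528.5489
Σxy = 2060.3354 + 17.33×75.09 = 2060.3354 + 1301.3097 = 3361.6451

Step 2: Recompute the slope with b₁ = (nΣxy − ΣxΣy) / (nΣx² − (Σx)²)
Numerator   = 12×3361.6451 − 64.71×533.47 = 40339.7412 − 34520.8437 = 5818.8975
Denominator = 12×528.5489 − 64.71² = 6342.5868 − 4187.3841 = 2155.2027
b₁(new) = 5818.8975 / 2155.2027 = 2.6999

(Same formula on the original sums: (11×2060.3354 − 47.38×458.38) / (11×228.2200 − 47.38²) = 945.6450 / 265.5556 = 3.5610, matching the given fit.)

Step 3: Change in slope
Δβ₁ = 2.6999 − 3.5610 = -0.8611
Relative change = -0.8611 / 3.5610 × 100% = -24.2%
→ the slope decreases when the point is added.

A high-leverage point only changes the slope if it is off the original line; here y = 75.09 is below the original trend, so the slope decreases.
In practice: check such a point for data-entry or measurement error; refit with and without it and report both if conclusions differ.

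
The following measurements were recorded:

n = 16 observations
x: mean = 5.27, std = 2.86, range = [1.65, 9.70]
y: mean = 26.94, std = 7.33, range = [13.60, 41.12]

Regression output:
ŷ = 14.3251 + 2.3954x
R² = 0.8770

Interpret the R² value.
The model explains 87.70% of the variance in y (R² = 0.8770), leaving 12.30% unexplained; the fit is strong.

R² = 1 − SS_res/SS_tot compares the residual scatter to the total scatter of y about its mean.

Here R² = 0.8770:
- Explained: 87.70% of the variation in y
- Unexplained (residual): 100% − 87.70% = 12.30%
- Rule of thumb (below 0.3 weak; 0.3 to below 0.7 moderate; 0.7 and above strong) → strong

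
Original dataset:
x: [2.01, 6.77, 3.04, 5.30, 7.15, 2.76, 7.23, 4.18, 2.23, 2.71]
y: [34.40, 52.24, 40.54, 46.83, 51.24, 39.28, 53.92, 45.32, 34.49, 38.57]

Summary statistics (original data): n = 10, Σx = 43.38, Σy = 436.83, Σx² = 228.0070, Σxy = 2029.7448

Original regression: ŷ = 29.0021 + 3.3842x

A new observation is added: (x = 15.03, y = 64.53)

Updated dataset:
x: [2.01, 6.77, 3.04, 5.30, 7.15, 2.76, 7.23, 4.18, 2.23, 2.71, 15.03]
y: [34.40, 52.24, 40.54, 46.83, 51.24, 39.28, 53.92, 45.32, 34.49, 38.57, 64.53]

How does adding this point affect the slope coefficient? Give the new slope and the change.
Adding the point moves β₁ from 3.3842 to 2.3472, i.e. it decreases by 1.0370 (-30.6%).

The new point has HIGH LEVERAGE: x = 15.03 is far from the original mean x̄ = 43.38/10 ≈ 4.34 (original range [2.01, 7.23]).

Step 1: Update the sums with the new point (n goes from 10 to 11)
Σx  = 43.38 + 15.03 = 58.41
Σy  = 436.83 + 64.53 = 501.36
Σx² = 228.0070 + 15.03² = 228.0070 + 225.9009 = 453.9079
Σxy = 2029.7448 + 15.03×64.53 = 2029.7448 + 969.8859 = 2999.6307

Step 2: Recompute the slope with b₁ = (nΣxy − ΣxΣy) / (nΣx² − (Σx)²)
Numerator   = 11×2999.6307 − 58.41×501.36 = 32995.9377 − 29284.4376 = 3711.5001
Denominator = 11×453.9079 − 58.41² = 4992.9869 − 3411.7281 = 1581.2588
b₁(new) = 3711.5001 / 1581.2588 = 2.3472

(Same formula on the original sums: (10×2029.7448 − 43.38×436.83) / (10×228.0070 − 43.38²) = 1347.7626 / 398.2456 = 3.3842, matching the given fit.)

Step 3: Change in slope
Δβ₁ = 2.3472 − 3.3842 = -1.0370
Relative change = -1.0370 / 3.3842 × 100% = -30.6%
→ the slope decreases when the point is added.

Because the point sits below the extension of the original line at a high-leverage x, it tilts the fit down.
In practice: investigate whether it comes from the same population as the rest of the sample.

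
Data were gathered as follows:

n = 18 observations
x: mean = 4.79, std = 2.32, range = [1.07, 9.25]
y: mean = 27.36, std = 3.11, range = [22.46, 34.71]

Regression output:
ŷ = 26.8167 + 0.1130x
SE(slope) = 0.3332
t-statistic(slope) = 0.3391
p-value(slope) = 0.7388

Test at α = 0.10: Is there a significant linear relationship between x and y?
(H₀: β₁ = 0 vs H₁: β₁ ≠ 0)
Fail to reject H₀: p-value = 0.7388 ≥ α = 0.10. The linear relationship is not significant at the 10% level.

Hypothesis test for the slope coefficient:

H₀: β₁ = 0 (no linear relationship)
H₁: β₁ ≠ 0 (linear relationship exists)

Test statistic: t = β̂₁ / SE(β̂₁) = 0.1130 / 0.3332 = 0.3391

p = 0.7388: how often a slope estimate this far from 0 (in SE units) would arise by chance if β₁ were truly 0.

Decision rule: reject H₀ if p-value < α.
p-value = 0.7388 ≥ α = 0.10 → fail to reject H₀.

There is not sufficient evidence at the 10% significance level to conclude that a linear relationship exists between x and y.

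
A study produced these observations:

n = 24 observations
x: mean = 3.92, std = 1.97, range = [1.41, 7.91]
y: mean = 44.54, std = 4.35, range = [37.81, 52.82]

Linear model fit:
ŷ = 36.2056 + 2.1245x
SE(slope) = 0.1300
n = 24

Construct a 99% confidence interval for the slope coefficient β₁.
The 99% CI for β₁ is (1.7581, 2.4909)

Confidence interval for the slope:

The 99% CI for β₁ is: β̂₁ ± t*(α/2, n-2) × SE(β̂₁)

Step 1: Find critical t-value
- Confidence level = 0.99
- Degrees of freedom = n - 2 = 24 - 2 = 22
- t*(α/2, 22) = 2.8188

Step 2: Calculate margin of error
Margin = 2.8188 × 0.1300 = 0.3664

Step 3: Construct interval
CI = 2.1245 ± 0.3664
CI = (1.7581, 2.4909)

Interpretation: each one-unit increase in x is associated with a change in mean y of between 1.7581 and 2.4909, with 99% confidence.
The interval does not include 0, suggesting a significant linear relationship.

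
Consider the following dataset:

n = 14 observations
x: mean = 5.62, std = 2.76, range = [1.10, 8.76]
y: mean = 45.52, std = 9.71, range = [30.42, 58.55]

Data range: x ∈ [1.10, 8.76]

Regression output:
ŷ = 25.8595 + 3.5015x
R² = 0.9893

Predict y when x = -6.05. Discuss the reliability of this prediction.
ŷ = 4.6754 (extrapolation — x = -6.05 lies outside [1.10, 8.76], so reliability is low).

Prediction calculation:
ŷ = 25.8595 + 3.5015 × (-6.05)
ŷ = 4.6754

Reliability:
- Data range: x ∈ [1.10, 8.76]
- Prediction point: x = -6.05 is 7.15 units below the observed range → this is EXTRAPOLATION, not interpolation

Why that matters here:
- R² describes fit only over the sampled x values; it says nothing about behaviour beyond them
- The standard error of prediction grows with (x − x̄)², and x = -6.05 is far from x̄ = 5.62
- Real relationships often flatten, saturate, or turn nonlinear at extremes

Report the number if required, but flag clearly that it is an extrapolation.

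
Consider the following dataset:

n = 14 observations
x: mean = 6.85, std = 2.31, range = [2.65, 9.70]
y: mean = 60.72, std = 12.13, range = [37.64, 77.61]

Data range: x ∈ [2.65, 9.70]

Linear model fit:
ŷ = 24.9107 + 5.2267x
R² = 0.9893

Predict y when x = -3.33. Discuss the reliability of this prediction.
ŷ = 7.5058, but this is extrapolation (below the data range [2.65, 9.70]) and may be unreliable.

Prediction calculation:
ŷ = 24.9107 + 5.2267 × (-3.33)
ŷ = 7.5058

Reliability:
- Data range: x ∈ [2.65, 9.70]
- Prediction point: x = -3.33 is 5.98 units below the observed range → this is EXTRAPOLATION, not interpolation

Why that matters here:
- R² describes fit only over the sampled x values; it says nothing about behaviour beyond them
- There are no observations near this x to validate the fitted line there
- Real relationships often flatten, saturate, or turn nonlinear at extremes

A defensible statement: 'if the linear trend continued to x = -3.33, y would be about 7.5058' — the premise is untested.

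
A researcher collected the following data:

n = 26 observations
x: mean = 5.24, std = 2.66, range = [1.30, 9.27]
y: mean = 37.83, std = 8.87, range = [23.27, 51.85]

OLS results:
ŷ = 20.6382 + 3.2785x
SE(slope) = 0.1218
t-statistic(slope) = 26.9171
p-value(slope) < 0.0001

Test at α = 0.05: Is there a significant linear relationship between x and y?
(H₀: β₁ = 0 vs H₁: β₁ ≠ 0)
Reject H₀: p-value < 0.0001 < α = 0.05. The linear relationship is significant at the 5% level.

Hypothesis test for the slope coefficient:

H₀: β₁ = 0 (no linear relationship)
H₁: β₁ ≠ 0 (linear relationship exists)

Test statistic: t = β̂₁ / SE(β̂₁) = 3.2785 / 0.1218 = 26.9171

p < 0.0001: how often a slope estimate this far from 0 (in SE units) would arise by chance if β₁ were truly 0.

Decision rule: reject H₀ if p-value < α.
p-value < 0.0001 < α = 0.05 → reject H₀.

At α = 0.05 the data do provide convincing evidence of a nonzero slope.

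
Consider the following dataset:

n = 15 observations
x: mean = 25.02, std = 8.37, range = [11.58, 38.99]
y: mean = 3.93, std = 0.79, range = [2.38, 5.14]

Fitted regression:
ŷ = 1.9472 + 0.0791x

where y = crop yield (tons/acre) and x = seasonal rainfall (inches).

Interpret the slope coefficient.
On average, crop yield is about 0.0791 tons/acre higher for every extra inch of rainfall.

β₁ = 0.0791 is the change in predicted crop yield (tons/acre) per additional inch of rainfall.

Interpretation:
- Rainfall up by 1 inch → predicted crop yield increases by 0.0791 tons/acre
- The effect is assumed constant over the observed range of x (linearity)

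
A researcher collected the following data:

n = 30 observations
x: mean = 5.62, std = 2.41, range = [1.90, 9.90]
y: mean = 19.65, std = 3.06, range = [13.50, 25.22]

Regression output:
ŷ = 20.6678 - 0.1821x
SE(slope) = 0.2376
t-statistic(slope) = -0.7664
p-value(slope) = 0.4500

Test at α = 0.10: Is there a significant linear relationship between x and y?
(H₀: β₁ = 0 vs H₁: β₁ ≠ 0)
Fail to reject H₀: p-value = 0.4500 ≥ α = 0.10. The linear relationship is not significant at the 10% level.

Hypothesis test for the slope coefficient:

H₀: β₁ = 0 (no linear relationship)
H₁: β₁ ≠ 0 (linear relationship exists)

Test statistic: t = β̂₁ / SE(β̂₁) = -0.1821 / 0.2376 = -0.7664

With df = 28, the two-sided p-value for |t| = 0.7664 is 0.4500.

Decision rule: reject H₀ if p-value < α.
p-value = 0.4500 ≥ α = 0.10 → fail to reject H₀.

Conclusion: the linear association between x and y is not significant at the 10% level.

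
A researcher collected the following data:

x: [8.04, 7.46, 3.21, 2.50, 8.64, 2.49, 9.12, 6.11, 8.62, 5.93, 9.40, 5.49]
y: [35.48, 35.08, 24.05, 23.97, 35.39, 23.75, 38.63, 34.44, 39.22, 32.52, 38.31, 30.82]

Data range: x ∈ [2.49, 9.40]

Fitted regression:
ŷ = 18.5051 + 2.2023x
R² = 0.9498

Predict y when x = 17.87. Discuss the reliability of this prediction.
The equation gives ŷ = 57.8602; however x = 17.87 is 8.47 units above the observed range, so this extrapolated value should not be trusted.

Prediction calculation:
ŷ = 18.5051 + 2.2023 × 17.87
ŷ = 57.8602

Reliability:
- Data range: x ∈ [2.49, 9.40]
- Prediction point: x = 17.87 is 8.47 units above the observed range → this is EXTRAPOLATION, not interpolation

Why that matters here:
- R² describes fit only over the sampled x values; it says nothing about behaviour beyond them
- The linear relationship may not hold outside the observed range
- Real relationships often flatten, saturate, or turn nonlinear at extremes

A defensible statement: 'if the linear trend continued to x = 17.87, y would be about 57.8602' — the premise is untested.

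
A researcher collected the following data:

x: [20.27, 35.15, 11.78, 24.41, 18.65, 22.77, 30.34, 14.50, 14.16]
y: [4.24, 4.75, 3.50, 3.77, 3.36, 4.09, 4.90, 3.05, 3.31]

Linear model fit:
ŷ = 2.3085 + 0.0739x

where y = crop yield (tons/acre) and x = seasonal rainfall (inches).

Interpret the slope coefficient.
For each additional inch of rainfall, predicted crop yield increases by approximately 0.0739 tons/acre.

The slope β₁ = 0.0739 gives the rate at which the fitted crop yield changes with rainfall.

Interpretation:
- Rainfall up by 1 inch → predicted crop yield increases by 0.0739 tons/acre
- This is a linear approximation: the same per-unit change is assumed across the whole observed x range

(β₀ = 2.3085 is the fitted value at x = 0 and is not part of the slope interpretation.)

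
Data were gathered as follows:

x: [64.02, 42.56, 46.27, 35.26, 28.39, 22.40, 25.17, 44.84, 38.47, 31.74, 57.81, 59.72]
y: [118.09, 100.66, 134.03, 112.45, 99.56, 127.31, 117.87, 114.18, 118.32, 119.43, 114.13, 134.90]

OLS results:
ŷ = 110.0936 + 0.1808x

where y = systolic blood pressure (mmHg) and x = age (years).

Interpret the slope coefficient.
For each additional year of age, predicted blood pressure increases by approximately 0.1808 mmHg.

The slope coefficient β₁ = 0.1808 represents the marginal effect of age on blood pressure.

Interpretation:
- Age up by 1 year → predicted blood pressure increases by 0.1808 mmHg
- This is a linear approximation: the same per-unit change is assumed across the whole observed x range

(β₀ = 110.0936 is the fitted value at x = 0 and is not part of the slope interpretation.)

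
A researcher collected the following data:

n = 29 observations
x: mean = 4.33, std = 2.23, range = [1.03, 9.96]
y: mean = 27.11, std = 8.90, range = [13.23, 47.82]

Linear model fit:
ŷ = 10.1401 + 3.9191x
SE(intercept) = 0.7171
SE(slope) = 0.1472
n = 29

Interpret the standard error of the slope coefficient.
SE(slope) = 0.1472 measures the uncertainty in the estimated slope. The coefficient is estimated precisely (SE/|β̂₁| = 3.8%).

SE(β̂₁) = 0.1472 says: if we drew many samples of n = 29 from the same population and refit each time, the fitted slopes would scatter with a standard deviation of roughly 0.1472 around the true β₁.

Relative precision:
- SE / |β̂₁| = 0.1472 / 3.9191 = 3.8%
- Rule of thumb (under 20%: precise; 20% to under 50%: moderately precise; 50% or more: imprecise) → precise

Link to interval estimation: a confidence interval for β₁ is β̂₁ ± t* × 0.1472, so SE sets the half-width per unit of t*.

What drives SE(β̂₁): wider spread of x values → smaller SE; larger n (here n = 29) → smaller SE.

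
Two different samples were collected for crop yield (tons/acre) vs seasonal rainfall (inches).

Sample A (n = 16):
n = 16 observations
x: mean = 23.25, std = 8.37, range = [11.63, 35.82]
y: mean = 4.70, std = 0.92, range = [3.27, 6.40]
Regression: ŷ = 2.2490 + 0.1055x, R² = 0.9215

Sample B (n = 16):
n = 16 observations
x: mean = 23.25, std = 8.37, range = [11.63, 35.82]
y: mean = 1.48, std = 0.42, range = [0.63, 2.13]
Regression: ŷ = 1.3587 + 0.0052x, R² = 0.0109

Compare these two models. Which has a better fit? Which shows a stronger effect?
Model A has the better fit (R² = 0.9215 vs 0.0109). Model A shows the stronger effect (|β₁| = 0.1055 vs 0.0052).

Model Comparison:

Which explains more variance? (R²)
- Model A: R² = 0.9215 → 92.15% of variance in crop yield explained
- Model B: R² = 0.0109 → 1.09% of variance in crop yield explained
- 0.9215 > 0.0109 → Model A has the better fit

Effect size (slope magnitude):
- Model A: β₁ = 0.1055 → predicted crop yield rises 0.1055 tons/acre per additional inch of rainfall
- Model B: β₁ = 0.0052 → predicted crop yield rises 0.0052 tons/acre per additional inch of rainfall
- |0.1055| > |0.0052| → Model A shows the stronger marginal effect

Notes:
- The two samples could reflect different populations, time periods, or measurement quality.
- R² measures how tightly points cluster around the line; β₁ measures how steep the line is — they answer different questions.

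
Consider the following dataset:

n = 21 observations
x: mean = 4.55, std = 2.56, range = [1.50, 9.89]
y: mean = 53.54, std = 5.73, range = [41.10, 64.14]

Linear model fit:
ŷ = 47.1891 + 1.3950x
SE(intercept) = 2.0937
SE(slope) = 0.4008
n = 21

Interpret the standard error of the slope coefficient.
SE(slope) = 0.4008 measures the uncertainty in the estimated slope. The coefficient is estimated with moderate precision (SE/|β̂₁| = 28.7%).

SE(β̂₁) = s / √Sxx, where s is the residual standard deviation and Sxx = Σ(x − x̄)². It is the yardstick for how far β̂₁ = 1.3950 could plausibly be from the true slope.

Relative precision:
- SE / |β̂₁| = 0.4008 / 1.3950 = 28.7%
- Rule of thumb (under 20%: precise; 20% to under 50%: moderately precise; 50% or more: imprecise) → moderately precise

Link to interval estimation: a confidence interval for β₁ is β̂₁ ± t* × 0.4008, so SE sets the half-width per unit of t*.

What drives SE(β̂₁): wider spread of x values → smaller SE.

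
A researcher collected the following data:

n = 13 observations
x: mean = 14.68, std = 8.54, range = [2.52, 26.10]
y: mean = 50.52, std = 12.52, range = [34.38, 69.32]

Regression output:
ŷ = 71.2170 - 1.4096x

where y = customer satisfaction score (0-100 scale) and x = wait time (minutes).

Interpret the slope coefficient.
For each additional minute of wait time, predicted satisfaction score decreases by approximately 1.4096 points.

β₁ = -1.4096 is the change in predicted satisfaction score (points) per additional minute of wait time.

Interpretation:
- Wait time up by 1 minute → predicted satisfaction score decreases by 1.4096 points
- This is a linear approximation: the same per-unit change is assumed across the whole observed x range

(β₀ = 71.2170 is the fitted value at x = 0 and is not part of the slope interpretation.)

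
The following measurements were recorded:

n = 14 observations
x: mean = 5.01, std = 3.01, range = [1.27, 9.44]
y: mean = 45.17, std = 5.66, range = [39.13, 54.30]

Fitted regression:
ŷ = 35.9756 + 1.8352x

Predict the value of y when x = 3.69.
ŷ = 42.7475

To predict y for x = 3.69, substitute into the regression equation:

ŷ = 35.9756 + 1.8352 × 3.69
ŷ = 35.9756 + 6.7719
ŷ = 42.7475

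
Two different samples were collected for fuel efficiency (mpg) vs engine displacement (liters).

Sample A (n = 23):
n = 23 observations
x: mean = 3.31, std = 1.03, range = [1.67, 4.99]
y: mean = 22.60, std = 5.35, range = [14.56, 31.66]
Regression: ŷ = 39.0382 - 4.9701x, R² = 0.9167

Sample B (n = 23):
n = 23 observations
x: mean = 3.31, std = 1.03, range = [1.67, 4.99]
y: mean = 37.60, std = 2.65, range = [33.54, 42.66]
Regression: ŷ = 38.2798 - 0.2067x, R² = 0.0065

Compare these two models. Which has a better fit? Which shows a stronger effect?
Model A has the better fit (R² = 0.9167 vs 0.0065). Model A shows the stronger effect (|β₁| = 4.9701 vs 0.2067).

Model Comparison:

Goodness of fit (R²):
- Model A: R² = 0.9167 → 91.67% of variance in fuel efficiency explained
- Model B: R² = 0.0065 → 0.65% of variance in fuel efficiency explained
- 0.9167 > 0.0065 → Model A has the better fit

Strength of effect — compare |β₁|:
- Model A: β₁ = -4.9701 → predicted fuel efficiency falls 4.9701 mpg per additional liter of engine displacement
- Model B: β₁ = -0.2067 → predicted fuel efficiency falls 0.2067 mpg per additional liter of engine displacement
- |-4.9701| > |-0.2067| → Model A shows the stronger marginal effect

Note: A better fit (higher R²) doesn't necessarily mean a more important relationship.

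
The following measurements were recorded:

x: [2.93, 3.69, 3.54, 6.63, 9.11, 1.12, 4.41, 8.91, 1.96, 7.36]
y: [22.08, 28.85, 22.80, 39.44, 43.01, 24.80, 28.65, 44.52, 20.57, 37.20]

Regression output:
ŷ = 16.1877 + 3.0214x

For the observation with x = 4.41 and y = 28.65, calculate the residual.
Residual = -0.8621

The residual is the difference between the actual value and the predicted value:

Residual = y - ŷ

Step 1: Calculate predicted value
ŷ = 16.1877 + 3.0214 × 4.41
ŷ = 29.5121

Step 2: Calculate residual
Residual = 28.65 - 29.5121
Residual = -0.8621

Sign check: y < ŷ, so the point is below the line and the fit overestimates here.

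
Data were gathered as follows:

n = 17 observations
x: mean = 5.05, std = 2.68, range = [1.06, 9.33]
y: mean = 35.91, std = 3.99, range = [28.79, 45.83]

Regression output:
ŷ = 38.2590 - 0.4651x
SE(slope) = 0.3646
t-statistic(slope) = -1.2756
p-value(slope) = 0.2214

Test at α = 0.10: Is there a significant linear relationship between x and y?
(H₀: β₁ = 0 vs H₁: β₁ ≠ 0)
Fail to reject H₀: p-value = 0.2214 ≥ α = 0.10. The linear relationship is not significant at the 10% level.

Hypothesis test for the slope coefficient:

H₀: β₁ = 0 (no linear relationship)
H₁: β₁ ≠ 0 (linear relationship exists)

Test statistic: t = β̂₁ / SE(β̂₁) = -0.4651 / 0.3646 = -1.2756

With df = 15, the two-sided p-value for |t| = 1.2756 is 0.2214.

Decision rule: reject H₀ if p-value < α.
p-value = 0.2214 ≥ α = 0.10 → fail to reject H₀.

At α = 0.10 the data do not provide convincing evidence of a nonzero slope.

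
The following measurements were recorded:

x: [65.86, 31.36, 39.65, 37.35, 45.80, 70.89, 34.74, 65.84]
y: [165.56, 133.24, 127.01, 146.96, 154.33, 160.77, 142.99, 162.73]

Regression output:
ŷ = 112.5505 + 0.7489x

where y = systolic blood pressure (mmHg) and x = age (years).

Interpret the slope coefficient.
On average, blood pressure is about 0.7489 mmHg higher for every extra year of age.

The slope β₁ = 0.7489 gives the rate at which the fitted blood pressure changes with age.

Interpretation:
- Age up by 1 year → predicted blood pressure increases by 0.7489 mmHg
- This is a linear approximation: the same per-unit change is assumed across the whole observed x range

The intercept β₀ = 112.5505 is the predicted blood pressure when age = 0; since the smallest observed x is 31.36, this is an extrapolation and mainly anchors the line.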